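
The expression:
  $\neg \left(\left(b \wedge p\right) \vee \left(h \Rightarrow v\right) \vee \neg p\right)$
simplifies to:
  $h \wedge p \wedge \neg b \wedge \neg v$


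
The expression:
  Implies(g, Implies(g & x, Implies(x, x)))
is always true.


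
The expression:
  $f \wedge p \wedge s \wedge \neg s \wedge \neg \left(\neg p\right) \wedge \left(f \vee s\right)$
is never true.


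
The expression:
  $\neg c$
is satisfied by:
  {c: False}


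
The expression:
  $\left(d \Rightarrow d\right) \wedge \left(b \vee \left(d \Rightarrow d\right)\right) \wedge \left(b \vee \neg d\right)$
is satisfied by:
  {b: True, d: False}
  {d: False, b: False}
  {d: True, b: True}


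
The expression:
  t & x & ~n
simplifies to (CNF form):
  t & x & ~n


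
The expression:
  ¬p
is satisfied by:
  {p: False}


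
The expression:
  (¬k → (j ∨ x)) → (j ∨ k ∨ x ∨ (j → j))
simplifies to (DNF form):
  True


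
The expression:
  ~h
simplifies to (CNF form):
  ~h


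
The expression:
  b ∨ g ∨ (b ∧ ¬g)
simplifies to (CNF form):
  b ∨ g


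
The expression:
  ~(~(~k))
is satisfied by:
  {k: False}


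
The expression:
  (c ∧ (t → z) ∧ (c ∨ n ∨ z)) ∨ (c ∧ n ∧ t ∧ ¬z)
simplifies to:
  c ∧ (n ∨ z ∨ ¬t)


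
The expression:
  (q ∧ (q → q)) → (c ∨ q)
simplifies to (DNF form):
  True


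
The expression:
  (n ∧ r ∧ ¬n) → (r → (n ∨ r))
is always true.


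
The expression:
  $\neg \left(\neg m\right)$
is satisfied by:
  {m: True}


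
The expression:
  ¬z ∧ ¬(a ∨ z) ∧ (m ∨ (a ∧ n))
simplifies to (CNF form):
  m ∧ ¬a ∧ ¬z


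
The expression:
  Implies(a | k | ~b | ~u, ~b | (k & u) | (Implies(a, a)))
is always true.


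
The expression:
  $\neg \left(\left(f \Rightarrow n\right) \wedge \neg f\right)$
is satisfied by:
  {f: True}


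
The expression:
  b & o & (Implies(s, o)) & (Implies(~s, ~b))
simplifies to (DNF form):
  b & o & s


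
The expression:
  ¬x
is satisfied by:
  {x: False}


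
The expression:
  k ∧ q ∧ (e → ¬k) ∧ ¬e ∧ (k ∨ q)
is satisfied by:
  {q: True, k: True, e: False}


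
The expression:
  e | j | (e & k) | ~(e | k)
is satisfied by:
  {e: True, j: True, k: False}
  {e: True, j: False, k: False}
  {j: True, e: False, k: False}
  {e: False, j: False, k: False}
  {e: True, k: True, j: True}
  {e: True, k: True, j: False}
  {k: True, j: True, e: False}


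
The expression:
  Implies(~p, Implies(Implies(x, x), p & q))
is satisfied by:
  {p: True}


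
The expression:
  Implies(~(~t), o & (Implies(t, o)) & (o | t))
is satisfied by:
  {o: True, t: False}
  {t: False, o: False}
  {t: True, o: True}


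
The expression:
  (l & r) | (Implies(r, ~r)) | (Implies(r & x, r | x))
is always true.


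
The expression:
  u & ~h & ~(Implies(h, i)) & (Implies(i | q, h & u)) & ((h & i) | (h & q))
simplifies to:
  False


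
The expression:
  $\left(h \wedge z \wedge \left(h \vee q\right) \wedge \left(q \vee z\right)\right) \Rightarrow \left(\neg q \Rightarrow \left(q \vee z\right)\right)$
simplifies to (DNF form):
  $\text{True}$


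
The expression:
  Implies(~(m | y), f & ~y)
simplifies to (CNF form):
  f | m | y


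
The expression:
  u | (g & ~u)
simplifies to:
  g | u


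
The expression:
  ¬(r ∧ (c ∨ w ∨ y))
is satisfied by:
  {w: False, y: False, r: False, c: False}
  {c: True, w: False, y: False, r: False}
  {y: True, c: False, w: False, r: False}
  {c: True, y: True, w: False, r: False}
  {w: True, c: False, y: False, r: False}
  {c: True, w: True, y: False, r: False}
  {y: True, w: True, c: False, r: False}
  {c: True, y: True, w: True, r: False}
  {r: True, c: False, w: False, y: False}


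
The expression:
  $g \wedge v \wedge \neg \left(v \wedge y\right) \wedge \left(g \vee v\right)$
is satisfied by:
  {g: True, v: True, y: False}


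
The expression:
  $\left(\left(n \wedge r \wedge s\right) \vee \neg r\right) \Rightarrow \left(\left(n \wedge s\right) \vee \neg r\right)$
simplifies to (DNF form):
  $\text{True}$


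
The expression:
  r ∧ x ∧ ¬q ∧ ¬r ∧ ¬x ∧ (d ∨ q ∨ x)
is never true.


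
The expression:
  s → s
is always true.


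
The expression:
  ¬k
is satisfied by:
  {k: False}


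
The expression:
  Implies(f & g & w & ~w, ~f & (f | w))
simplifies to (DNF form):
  True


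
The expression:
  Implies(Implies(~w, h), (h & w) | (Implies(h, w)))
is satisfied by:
  {w: True, h: False}
  {h: False, w: False}
  {h: True, w: True}


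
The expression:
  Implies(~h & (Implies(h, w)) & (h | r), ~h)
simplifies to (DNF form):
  True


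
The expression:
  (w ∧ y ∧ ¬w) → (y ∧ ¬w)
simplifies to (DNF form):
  True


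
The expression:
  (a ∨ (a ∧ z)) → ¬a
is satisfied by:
  {a: False}


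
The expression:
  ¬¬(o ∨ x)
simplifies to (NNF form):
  o ∨ x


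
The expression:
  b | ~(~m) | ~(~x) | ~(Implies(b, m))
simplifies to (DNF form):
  b | m | x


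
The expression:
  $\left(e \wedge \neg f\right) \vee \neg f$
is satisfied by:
  {f: False}


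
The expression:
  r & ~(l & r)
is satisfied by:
  {r: True, l: False}


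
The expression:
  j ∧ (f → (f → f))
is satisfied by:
  {j: True}


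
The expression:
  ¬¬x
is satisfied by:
  {x: True}


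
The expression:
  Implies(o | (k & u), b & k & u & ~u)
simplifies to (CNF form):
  ~o & (~k | ~u)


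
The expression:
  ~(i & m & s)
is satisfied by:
  {s: False, m: False, i: False}
  {i: True, s: False, m: False}
  {m: True, s: False, i: False}
  {i: True, m: True, s: False}
  {s: True, i: False, m: False}
  {i: True, s: True, m: False}
  {m: True, s: True, i: False}


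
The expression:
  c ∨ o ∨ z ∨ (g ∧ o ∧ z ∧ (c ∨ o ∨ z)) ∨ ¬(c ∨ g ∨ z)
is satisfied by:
  {c: True, o: True, z: True, g: False}
  {c: True, o: True, g: False, z: False}
  {c: True, z: True, g: False, o: False}
  {c: True, g: False, z: False, o: False}
  {o: True, z: True, g: False, c: False}
  {o: True, g: False, z: False, c: False}
  {z: True, o: False, g: False, c: False}
  {o: False, g: False, z: False, c: False}
  {o: True, c: True, g: True, z: True}
  {o: True, c: True, g: True, z: False}
  {c: True, g: True, z: True, o: False}
  {c: True, g: True, o: False, z: False}
  {z: True, g: True, o: True, c: False}
  {g: True, o: True, c: False, z: False}
  {g: True, z: True, c: False, o: False}


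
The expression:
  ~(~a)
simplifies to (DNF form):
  a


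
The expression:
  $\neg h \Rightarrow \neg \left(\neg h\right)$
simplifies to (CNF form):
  $h$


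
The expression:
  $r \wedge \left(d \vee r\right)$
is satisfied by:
  {r: True}


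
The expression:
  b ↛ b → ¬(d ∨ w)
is always true.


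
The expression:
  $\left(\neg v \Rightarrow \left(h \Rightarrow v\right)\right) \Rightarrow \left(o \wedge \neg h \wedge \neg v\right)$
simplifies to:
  $\neg v \wedge \left(h \vee o\right)$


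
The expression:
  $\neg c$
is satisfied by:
  {c: False}


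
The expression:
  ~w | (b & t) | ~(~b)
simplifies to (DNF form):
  b | ~w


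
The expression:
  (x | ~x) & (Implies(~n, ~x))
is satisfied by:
  {n: True, x: False}
  {x: False, n: False}
  {x: True, n: True}


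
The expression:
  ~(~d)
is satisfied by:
  {d: True}


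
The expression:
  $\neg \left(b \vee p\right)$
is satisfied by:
  {p: False, b: False}


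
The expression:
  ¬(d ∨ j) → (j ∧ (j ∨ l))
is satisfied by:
  {d: True, j: True}
  {d: True, j: False}
  {j: True, d: False}


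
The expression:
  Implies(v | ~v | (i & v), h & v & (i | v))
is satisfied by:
  {h: True, v: True}


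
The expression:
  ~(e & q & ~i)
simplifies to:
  i | ~e | ~q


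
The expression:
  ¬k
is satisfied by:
  {k: False}


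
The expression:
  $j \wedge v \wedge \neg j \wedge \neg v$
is never true.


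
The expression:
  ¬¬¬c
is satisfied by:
  {c: False}


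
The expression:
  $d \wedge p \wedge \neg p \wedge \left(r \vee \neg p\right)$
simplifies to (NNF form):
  $\text{False}$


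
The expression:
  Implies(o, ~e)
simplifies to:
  ~e | ~o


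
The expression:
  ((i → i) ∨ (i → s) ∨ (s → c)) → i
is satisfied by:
  {i: True}


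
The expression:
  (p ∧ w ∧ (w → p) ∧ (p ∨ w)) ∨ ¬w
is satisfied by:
  {p: True, w: False}
  {w: False, p: False}
  {w: True, p: True}


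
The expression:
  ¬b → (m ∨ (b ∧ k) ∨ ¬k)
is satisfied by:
  {b: True, m: True, k: False}
  {b: True, k: False, m: False}
  {m: True, k: False, b: False}
  {m: False, k: False, b: False}
  {b: True, m: True, k: True}
  {b: True, k: True, m: False}
  {m: True, k: True, b: False}


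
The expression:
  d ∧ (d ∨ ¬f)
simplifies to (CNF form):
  d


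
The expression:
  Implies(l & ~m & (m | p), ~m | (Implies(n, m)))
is always true.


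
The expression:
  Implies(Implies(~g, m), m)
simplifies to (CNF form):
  m | ~g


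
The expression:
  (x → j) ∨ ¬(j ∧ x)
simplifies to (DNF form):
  True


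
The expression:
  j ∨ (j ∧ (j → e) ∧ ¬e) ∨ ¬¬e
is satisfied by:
  {e: True, j: True}
  {e: True, j: False}
  {j: True, e: False}


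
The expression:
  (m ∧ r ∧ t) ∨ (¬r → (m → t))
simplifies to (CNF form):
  r ∨ t ∨ ¬m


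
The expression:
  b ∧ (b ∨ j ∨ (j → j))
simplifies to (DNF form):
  b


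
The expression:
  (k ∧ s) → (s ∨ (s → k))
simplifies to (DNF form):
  True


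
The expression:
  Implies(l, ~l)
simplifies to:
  ~l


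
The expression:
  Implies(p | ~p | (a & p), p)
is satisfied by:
  {p: True}


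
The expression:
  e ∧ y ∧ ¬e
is never true.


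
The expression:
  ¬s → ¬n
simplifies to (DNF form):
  s ∨ ¬n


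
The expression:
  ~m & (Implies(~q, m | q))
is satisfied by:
  {q: True, m: False}


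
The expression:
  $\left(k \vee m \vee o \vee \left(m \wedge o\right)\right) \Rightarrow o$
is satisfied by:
  {o: True, m: False, k: False}
  {o: True, k: True, m: False}
  {o: True, m: True, k: False}
  {o: True, k: True, m: True}
  {k: False, m: False, o: False}


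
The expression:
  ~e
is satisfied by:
  {e: False}


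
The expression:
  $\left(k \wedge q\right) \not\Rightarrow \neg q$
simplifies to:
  $k \wedge q$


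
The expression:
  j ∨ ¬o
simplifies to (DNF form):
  j ∨ ¬o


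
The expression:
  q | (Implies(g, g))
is always true.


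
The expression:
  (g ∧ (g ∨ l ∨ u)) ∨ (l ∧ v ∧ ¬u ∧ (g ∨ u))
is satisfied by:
  {g: True}


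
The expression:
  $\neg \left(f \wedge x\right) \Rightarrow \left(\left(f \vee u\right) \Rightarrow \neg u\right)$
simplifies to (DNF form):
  $\left(f \wedge x\right) \vee \neg u$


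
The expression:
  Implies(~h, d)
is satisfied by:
  {d: True, h: True}
  {d: True, h: False}
  {h: True, d: False}


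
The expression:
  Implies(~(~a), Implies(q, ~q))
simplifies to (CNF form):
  ~a | ~q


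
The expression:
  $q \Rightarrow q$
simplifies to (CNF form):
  $\text{True}$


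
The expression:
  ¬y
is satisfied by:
  {y: False}


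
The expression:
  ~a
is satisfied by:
  {a: False}


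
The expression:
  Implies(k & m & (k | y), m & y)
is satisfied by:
  {y: True, k: False, m: False}
  {k: False, m: False, y: False}
  {y: True, m: True, k: False}
  {m: True, k: False, y: False}
  {y: True, k: True, m: False}
  {k: True, y: False, m: False}
  {y: True, m: True, k: True}


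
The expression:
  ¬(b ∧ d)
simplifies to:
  ¬b ∨ ¬d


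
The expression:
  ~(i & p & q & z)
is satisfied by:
  {p: False, z: False, i: False, q: False}
  {q: True, p: False, z: False, i: False}
  {i: True, p: False, z: False, q: False}
  {q: True, i: True, p: False, z: False}
  {z: True, q: False, p: False, i: False}
  {q: True, z: True, p: False, i: False}
  {i: True, z: True, q: False, p: False}
  {q: True, i: True, z: True, p: False}
  {p: True, i: False, z: False, q: False}
  {q: True, p: True, i: False, z: False}
  {i: True, p: True, q: False, z: False}
  {q: True, i: True, p: True, z: False}
  {z: True, p: True, i: False, q: False}
  {q: True, z: True, p: True, i: False}
  {i: True, z: True, p: True, q: False}


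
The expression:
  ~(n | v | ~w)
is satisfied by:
  {w: True, n: False, v: False}


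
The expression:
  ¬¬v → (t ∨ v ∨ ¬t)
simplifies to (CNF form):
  True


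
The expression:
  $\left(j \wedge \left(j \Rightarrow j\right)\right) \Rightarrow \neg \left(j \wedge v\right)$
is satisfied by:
  {v: False, j: False}
  {j: True, v: False}
  {v: True, j: False}


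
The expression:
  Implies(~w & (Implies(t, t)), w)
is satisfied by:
  {w: True}


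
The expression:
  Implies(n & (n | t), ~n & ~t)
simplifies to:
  ~n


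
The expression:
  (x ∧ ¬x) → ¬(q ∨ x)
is always true.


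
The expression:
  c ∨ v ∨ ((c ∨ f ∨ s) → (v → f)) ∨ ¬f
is always true.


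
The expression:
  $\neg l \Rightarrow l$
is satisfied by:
  {l: True}


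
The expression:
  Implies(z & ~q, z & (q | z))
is always true.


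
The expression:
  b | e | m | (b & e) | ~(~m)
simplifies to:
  b | e | m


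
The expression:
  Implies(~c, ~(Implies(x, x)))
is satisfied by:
  {c: True}


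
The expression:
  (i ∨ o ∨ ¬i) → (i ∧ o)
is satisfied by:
  {i: True, o: True}


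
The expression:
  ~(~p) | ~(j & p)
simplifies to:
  True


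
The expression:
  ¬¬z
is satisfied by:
  {z: True}


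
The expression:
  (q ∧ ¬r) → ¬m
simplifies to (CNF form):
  r ∨ ¬m ∨ ¬q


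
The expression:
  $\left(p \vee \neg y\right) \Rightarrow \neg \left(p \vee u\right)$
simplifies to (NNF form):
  $\neg p \wedge \left(y \vee \neg u\right)$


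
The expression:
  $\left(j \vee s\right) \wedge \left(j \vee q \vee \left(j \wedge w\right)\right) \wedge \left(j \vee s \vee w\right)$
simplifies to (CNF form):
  $\left(j \vee q\right) \wedge \left(j \vee s\right)$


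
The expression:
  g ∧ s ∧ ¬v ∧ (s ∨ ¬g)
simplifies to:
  g ∧ s ∧ ¬v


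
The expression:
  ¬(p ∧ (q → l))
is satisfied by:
  {q: True, l: False, p: False}
  {l: False, p: False, q: False}
  {q: True, l: True, p: False}
  {l: True, q: False, p: False}
  {p: True, q: True, l: False}


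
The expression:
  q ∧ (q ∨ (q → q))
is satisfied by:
  {q: True}


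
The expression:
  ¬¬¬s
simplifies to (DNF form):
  ¬s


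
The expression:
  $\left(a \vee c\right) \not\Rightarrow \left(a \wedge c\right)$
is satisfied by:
  {a: True, c: False}
  {c: True, a: False}


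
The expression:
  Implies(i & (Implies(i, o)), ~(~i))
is always true.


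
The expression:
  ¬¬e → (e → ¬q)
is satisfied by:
  {e: False, q: False}
  {q: True, e: False}
  {e: True, q: False}


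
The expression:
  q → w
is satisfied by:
  {w: True, q: False}
  {q: False, w: False}
  {q: True, w: True}


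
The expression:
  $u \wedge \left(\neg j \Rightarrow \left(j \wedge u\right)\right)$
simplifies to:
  $j \wedge u$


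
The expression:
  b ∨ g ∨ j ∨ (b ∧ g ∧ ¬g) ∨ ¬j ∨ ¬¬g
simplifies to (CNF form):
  True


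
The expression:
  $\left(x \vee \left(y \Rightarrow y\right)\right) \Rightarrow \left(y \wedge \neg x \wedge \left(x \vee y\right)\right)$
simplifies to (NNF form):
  $y \wedge \neg x$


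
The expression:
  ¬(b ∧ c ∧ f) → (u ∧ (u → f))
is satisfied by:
  {c: True, u: True, b: True, f: True}
  {c: True, u: True, f: True, b: False}
  {u: True, b: True, f: True, c: False}
  {u: True, f: True, b: False, c: False}
  {c: True, b: True, f: True, u: False}


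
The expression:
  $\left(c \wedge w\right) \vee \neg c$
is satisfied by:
  {w: True, c: False}
  {c: False, w: False}
  {c: True, w: True}


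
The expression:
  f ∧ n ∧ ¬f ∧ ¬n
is never true.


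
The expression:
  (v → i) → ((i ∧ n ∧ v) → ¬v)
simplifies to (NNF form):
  ¬i ∨ ¬n ∨ ¬v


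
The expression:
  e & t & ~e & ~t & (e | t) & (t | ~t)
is never true.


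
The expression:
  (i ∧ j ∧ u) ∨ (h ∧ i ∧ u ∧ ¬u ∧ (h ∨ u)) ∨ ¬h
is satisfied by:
  {j: True, u: True, i: True, h: False}
  {j: True, u: True, i: False, h: False}
  {j: True, i: True, u: False, h: False}
  {j: True, i: False, u: False, h: False}
  {u: True, i: True, j: False, h: False}
  {u: True, i: False, j: False, h: False}
  {i: True, j: False, u: False, h: False}
  {i: False, j: False, u: False, h: False}
  {h: True, j: True, u: True, i: True}


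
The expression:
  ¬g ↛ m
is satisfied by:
  {g: False, m: False}


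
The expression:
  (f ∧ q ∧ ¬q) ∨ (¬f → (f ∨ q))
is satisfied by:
  {q: True, f: True}
  {q: True, f: False}
  {f: True, q: False}


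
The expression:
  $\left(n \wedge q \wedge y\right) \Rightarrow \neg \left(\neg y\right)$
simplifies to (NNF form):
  $\text{True}$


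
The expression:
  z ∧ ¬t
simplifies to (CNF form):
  z ∧ ¬t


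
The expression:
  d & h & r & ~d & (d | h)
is never true.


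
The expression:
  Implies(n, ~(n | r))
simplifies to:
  ~n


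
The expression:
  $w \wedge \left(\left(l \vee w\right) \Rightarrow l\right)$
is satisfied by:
  {w: True, l: True}


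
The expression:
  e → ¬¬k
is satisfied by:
  {k: True, e: False}
  {e: False, k: False}
  {e: True, k: True}


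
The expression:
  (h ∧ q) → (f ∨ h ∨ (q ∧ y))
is always true.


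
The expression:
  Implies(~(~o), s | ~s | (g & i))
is always true.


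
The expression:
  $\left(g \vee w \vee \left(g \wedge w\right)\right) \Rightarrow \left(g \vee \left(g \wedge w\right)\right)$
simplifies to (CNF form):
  $g \vee \neg w$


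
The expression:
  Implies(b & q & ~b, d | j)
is always true.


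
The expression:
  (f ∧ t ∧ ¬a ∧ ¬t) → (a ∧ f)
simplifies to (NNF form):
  True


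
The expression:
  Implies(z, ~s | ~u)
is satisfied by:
  {s: False, u: False, z: False}
  {z: True, s: False, u: False}
  {u: True, s: False, z: False}
  {z: True, u: True, s: False}
  {s: True, z: False, u: False}
  {z: True, s: True, u: False}
  {u: True, s: True, z: False}


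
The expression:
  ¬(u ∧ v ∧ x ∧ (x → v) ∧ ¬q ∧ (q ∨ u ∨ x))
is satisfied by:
  {q: True, u: False, v: False, x: False}
  {q: False, u: False, v: False, x: False}
  {x: True, q: True, u: False, v: False}
  {x: True, q: False, u: False, v: False}
  {q: True, v: True, x: False, u: False}
  {v: True, x: False, u: False, q: False}
  {x: True, v: True, q: True, u: False}
  {x: True, v: True, q: False, u: False}
  {q: True, u: True, x: False, v: False}
  {u: True, x: False, v: False, q: False}
  {q: True, x: True, u: True, v: False}
  {x: True, u: True, q: False, v: False}
  {q: True, v: True, u: True, x: False}
  {v: True, u: True, x: False, q: False}
  {x: True, v: True, u: True, q: True}


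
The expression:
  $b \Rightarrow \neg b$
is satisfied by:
  {b: False}


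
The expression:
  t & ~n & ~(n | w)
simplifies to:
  t & ~n & ~w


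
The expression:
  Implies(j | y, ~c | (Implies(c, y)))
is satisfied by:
  {y: True, c: False, j: False}
  {c: False, j: False, y: False}
  {j: True, y: True, c: False}
  {j: True, c: False, y: False}
  {y: True, c: True, j: False}
  {c: True, y: False, j: False}
  {j: True, c: True, y: True}


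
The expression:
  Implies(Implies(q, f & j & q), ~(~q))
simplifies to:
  q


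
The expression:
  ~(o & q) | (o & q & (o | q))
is always true.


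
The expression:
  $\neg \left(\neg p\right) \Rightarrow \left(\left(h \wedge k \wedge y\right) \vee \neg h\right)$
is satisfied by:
  {y: True, k: True, p: False, h: False}
  {y: True, k: False, p: False, h: False}
  {k: True, y: False, p: False, h: False}
  {y: False, k: False, p: False, h: False}
  {h: True, y: True, k: True, p: False}
  {h: True, y: True, k: False, p: False}
  {h: True, k: True, y: False, p: False}
  {h: True, k: False, y: False, p: False}
  {y: True, p: True, k: True, h: False}
  {y: True, p: True, k: False, h: False}
  {p: True, k: True, y: False, h: False}
  {p: True, y: False, k: False, h: False}
  {h: True, y: True, p: True, k: True}


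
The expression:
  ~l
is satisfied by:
  {l: False}


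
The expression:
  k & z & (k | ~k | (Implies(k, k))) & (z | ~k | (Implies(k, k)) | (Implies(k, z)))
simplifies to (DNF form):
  k & z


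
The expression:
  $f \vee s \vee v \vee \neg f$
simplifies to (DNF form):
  $\text{True}$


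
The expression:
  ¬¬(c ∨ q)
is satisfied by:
  {q: True, c: True}
  {q: True, c: False}
  {c: True, q: False}


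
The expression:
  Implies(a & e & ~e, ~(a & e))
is always true.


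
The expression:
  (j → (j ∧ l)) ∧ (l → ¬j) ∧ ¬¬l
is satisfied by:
  {l: True, j: False}


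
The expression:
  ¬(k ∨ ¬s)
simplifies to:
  s ∧ ¬k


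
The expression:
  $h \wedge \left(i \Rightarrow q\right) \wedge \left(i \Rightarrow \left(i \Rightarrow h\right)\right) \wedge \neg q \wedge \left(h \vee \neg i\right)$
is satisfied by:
  {h: True, q: False, i: False}


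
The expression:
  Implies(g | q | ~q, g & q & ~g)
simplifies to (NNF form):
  False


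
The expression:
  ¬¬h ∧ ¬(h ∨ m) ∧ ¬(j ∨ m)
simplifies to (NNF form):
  False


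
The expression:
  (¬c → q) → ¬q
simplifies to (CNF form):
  ¬q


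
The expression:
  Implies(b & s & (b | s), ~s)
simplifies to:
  ~b | ~s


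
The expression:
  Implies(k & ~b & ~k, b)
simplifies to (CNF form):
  True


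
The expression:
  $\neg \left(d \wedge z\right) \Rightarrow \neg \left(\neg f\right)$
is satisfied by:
  {z: True, f: True, d: True}
  {z: True, f: True, d: False}
  {f: True, d: True, z: False}
  {f: True, d: False, z: False}
  {z: True, d: True, f: False}


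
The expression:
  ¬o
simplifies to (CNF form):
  ¬o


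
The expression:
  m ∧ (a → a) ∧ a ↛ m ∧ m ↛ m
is never true.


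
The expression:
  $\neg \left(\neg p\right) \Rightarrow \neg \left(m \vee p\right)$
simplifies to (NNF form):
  $\neg p$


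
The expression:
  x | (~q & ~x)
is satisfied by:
  {x: True, q: False}
  {q: False, x: False}
  {q: True, x: True}


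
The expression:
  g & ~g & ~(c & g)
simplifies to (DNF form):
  False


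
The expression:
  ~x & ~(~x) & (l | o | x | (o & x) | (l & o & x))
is never true.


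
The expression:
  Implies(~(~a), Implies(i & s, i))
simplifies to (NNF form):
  True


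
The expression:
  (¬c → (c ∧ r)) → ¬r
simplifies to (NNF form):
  ¬c ∨ ¬r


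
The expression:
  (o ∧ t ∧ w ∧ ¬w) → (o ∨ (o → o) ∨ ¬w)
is always true.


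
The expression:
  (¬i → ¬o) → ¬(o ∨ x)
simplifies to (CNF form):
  (o ∨ ¬o) ∧ (o ∨ ¬x) ∧ (¬i ∨ ¬o) ∧ (¬i ∨ ¬x)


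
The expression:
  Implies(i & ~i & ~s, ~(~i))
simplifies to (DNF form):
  True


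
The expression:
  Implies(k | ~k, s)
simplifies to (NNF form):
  s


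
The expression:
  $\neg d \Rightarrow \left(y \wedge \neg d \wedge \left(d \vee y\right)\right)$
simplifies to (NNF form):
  $d \vee y$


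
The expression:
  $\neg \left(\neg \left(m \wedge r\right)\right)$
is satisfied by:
  {r: True, m: True}


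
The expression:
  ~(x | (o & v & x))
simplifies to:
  ~x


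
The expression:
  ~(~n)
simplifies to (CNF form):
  n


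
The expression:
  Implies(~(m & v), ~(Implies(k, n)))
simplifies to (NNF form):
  (k | m) & (k | v) & (m | ~n) & (v | ~n)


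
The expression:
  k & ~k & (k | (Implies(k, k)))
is never true.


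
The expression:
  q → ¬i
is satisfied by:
  {q: False, i: False}
  {i: True, q: False}
  {q: True, i: False}


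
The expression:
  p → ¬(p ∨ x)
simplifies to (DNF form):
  ¬p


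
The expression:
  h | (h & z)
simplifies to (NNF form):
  h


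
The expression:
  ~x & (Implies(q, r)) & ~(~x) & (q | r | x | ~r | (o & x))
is never true.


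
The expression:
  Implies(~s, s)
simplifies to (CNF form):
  s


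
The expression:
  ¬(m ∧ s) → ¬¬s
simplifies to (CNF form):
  s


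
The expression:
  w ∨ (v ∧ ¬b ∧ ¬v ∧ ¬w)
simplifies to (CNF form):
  w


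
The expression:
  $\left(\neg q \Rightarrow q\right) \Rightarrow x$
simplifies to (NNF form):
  $x \vee \neg q$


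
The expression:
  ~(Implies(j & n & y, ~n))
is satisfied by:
  {j: True, y: True, n: True}


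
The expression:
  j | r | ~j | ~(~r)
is always true.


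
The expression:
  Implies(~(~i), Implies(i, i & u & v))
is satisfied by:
  {u: True, v: True, i: False}
  {u: True, v: False, i: False}
  {v: True, u: False, i: False}
  {u: False, v: False, i: False}
  {i: True, u: True, v: True}


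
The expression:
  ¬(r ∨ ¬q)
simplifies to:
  q ∧ ¬r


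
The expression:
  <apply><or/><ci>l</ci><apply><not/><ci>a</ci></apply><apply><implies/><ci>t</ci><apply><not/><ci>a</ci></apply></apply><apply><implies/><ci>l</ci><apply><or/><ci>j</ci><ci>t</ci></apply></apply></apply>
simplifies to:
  <true/>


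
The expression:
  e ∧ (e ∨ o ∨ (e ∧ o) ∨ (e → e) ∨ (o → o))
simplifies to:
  e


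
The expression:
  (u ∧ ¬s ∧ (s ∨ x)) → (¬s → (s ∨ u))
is always true.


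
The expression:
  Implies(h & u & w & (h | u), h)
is always true.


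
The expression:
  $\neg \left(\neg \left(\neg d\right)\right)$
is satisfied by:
  {d: False}


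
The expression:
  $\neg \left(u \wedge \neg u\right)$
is always true.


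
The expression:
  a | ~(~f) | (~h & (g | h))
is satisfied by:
  {a: True, f: True, g: True, h: False}
  {a: True, f: True, g: False, h: False}
  {a: True, f: True, h: True, g: True}
  {a: True, f: True, h: True, g: False}
  {a: True, g: True, h: False, f: False}
  {a: True, g: False, h: False, f: False}
  {a: True, h: True, g: True, f: False}
  {a: True, h: True, g: False, f: False}
  {f: True, g: True, h: False, a: False}
  {f: True, g: False, h: False, a: False}
  {f: True, h: True, g: True, a: False}
  {f: True, h: True, g: False, a: False}
  {g: True, f: False, h: False, a: False}


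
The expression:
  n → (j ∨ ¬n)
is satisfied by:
  {j: True, n: False}
  {n: False, j: False}
  {n: True, j: True}


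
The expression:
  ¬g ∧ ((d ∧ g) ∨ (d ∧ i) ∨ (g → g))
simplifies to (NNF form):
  ¬g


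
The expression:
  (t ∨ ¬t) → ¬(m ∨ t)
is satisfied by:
  {t: False, m: False}


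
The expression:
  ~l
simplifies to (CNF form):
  ~l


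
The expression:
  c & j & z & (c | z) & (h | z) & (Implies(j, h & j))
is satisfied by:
  {h: True, z: True, j: True, c: True}


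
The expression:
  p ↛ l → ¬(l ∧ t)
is always true.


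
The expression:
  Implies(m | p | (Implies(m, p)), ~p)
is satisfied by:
  {p: False}


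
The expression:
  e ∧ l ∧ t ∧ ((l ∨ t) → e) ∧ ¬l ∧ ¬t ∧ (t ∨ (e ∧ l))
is never true.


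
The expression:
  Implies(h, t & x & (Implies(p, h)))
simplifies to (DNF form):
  ~h | (t & x)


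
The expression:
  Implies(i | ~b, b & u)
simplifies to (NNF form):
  b & (u | ~i)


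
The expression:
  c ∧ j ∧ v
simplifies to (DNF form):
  c ∧ j ∧ v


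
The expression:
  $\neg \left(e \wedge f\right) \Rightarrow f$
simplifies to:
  $f$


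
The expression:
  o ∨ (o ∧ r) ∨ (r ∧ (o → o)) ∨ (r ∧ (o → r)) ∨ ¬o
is always true.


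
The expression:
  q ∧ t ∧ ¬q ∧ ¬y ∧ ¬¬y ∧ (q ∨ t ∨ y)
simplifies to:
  False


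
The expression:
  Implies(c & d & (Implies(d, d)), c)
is always true.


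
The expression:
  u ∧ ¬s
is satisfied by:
  {u: True, s: False}


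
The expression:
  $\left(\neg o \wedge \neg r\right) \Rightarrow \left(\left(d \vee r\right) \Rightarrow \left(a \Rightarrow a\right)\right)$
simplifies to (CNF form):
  $\text{True}$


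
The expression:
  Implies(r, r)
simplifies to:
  True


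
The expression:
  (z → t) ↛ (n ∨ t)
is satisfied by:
  {n: False, z: False, t: False}


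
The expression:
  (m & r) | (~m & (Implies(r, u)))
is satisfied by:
  {u: True, m: False, r: False}
  {m: False, r: False, u: False}
  {r: True, u: True, m: False}
  {r: True, m: True, u: True}
  {r: True, m: True, u: False}


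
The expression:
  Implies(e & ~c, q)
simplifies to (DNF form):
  c | q | ~e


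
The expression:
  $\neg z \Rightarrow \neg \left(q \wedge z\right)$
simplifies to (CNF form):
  $\text{True}$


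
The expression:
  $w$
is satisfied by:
  {w: True}


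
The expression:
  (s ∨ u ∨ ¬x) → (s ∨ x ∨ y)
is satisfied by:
  {y: True, s: True, x: True}
  {y: True, s: True, x: False}
  {y: True, x: True, s: False}
  {y: True, x: False, s: False}
  {s: True, x: True, y: False}
  {s: True, x: False, y: False}
  {x: True, s: False, y: False}


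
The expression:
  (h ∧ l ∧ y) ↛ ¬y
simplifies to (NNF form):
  h ∧ l ∧ y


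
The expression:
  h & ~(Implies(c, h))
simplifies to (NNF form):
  False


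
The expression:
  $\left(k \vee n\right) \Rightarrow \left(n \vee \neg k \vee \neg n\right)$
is always true.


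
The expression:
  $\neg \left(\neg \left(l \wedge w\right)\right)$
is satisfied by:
  {w: True, l: True}


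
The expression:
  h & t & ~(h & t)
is never true.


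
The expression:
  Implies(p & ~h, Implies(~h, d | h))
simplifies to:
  d | h | ~p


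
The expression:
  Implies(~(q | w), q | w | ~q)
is always true.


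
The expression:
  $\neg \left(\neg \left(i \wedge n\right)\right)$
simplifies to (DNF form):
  $i \wedge n$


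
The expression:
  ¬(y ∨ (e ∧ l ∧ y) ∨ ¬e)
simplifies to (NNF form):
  e ∧ ¬y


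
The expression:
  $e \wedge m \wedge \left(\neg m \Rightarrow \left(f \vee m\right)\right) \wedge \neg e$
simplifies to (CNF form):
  $\text{False}$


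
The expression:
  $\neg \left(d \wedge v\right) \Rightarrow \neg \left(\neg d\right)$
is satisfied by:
  {d: True}


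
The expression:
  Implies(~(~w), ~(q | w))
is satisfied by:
  {w: False}


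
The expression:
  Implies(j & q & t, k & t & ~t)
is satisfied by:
  {t: False, j: False, q: False}
  {q: True, t: False, j: False}
  {j: True, t: False, q: False}
  {q: True, j: True, t: False}
  {t: True, q: False, j: False}
  {q: True, t: True, j: False}
  {j: True, t: True, q: False}


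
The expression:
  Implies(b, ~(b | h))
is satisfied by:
  {b: False}


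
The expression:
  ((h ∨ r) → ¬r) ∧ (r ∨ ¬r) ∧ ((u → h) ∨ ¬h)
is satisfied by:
  {r: False}


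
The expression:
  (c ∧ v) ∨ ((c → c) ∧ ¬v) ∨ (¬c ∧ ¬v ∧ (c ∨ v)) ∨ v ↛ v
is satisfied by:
  {c: True, v: False}
  {v: False, c: False}
  {v: True, c: True}


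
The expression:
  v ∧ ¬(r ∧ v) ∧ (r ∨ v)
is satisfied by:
  {v: True, r: False}


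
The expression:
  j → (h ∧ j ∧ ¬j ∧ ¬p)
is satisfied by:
  {j: False}


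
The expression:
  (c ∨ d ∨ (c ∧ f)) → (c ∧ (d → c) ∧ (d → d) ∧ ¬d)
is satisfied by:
  {d: False}


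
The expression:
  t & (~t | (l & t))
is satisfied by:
  {t: True, l: True}


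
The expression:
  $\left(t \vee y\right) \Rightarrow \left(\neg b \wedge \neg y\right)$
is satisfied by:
  {y: False, t: False, b: False}
  {b: True, y: False, t: False}
  {t: True, y: False, b: False}


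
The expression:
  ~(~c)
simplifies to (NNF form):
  c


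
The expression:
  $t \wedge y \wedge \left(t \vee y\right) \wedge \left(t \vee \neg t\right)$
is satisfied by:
  {t: True, y: True}


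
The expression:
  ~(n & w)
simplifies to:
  ~n | ~w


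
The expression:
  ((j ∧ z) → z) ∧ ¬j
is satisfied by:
  {j: False}


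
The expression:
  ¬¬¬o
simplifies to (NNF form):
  ¬o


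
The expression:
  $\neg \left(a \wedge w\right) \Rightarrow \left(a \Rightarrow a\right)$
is always true.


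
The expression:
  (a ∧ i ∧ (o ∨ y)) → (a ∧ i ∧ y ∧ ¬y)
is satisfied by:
  {y: False, o: False, a: False, i: False}
  {o: True, i: False, y: False, a: False}
  {y: True, i: False, o: False, a: False}
  {o: True, y: True, i: False, a: False}
  {i: True, y: False, o: False, a: False}
  {i: True, o: True, y: False, a: False}
  {i: True, y: True, o: False, a: False}
  {i: True, o: True, y: True, a: False}
  {a: True, i: False, y: False, o: False}
  {a: True, o: True, i: False, y: False}
  {a: True, y: True, i: False, o: False}
  {a: True, o: True, y: True, i: False}
  {a: True, i: True, y: False, o: False}


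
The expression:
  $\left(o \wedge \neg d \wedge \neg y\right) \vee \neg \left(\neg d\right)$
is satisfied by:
  {d: True, o: True, y: False}
  {d: True, o: False, y: False}
  {d: True, y: True, o: True}
  {d: True, y: True, o: False}
  {o: True, y: False, d: False}


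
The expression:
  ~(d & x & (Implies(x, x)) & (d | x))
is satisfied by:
  {d: False, x: False}
  {x: True, d: False}
  {d: True, x: False}


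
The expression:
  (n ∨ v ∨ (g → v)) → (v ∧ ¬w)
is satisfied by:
  {v: True, g: True, n: False, w: False}
  {v: True, n: False, w: False, g: False}
  {v: True, g: True, n: True, w: False}
  {v: True, n: True, w: False, g: False}
  {g: True, n: False, w: False, v: False}
  {g: True, w: True, n: False, v: False}


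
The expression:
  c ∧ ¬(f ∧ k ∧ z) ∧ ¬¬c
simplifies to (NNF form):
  c ∧ (¬f ∨ ¬k ∨ ¬z)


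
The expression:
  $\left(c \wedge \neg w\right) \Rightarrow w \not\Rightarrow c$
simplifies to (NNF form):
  $w \vee \neg c$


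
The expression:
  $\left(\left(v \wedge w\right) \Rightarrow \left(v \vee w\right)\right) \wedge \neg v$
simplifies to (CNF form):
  $\neg v$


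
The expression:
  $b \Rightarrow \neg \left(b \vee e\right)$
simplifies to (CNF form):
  $\neg b$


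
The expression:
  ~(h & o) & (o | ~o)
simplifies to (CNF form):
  ~h | ~o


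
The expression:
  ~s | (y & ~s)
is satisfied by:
  {s: False}


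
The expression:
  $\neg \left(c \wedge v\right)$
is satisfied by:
  {v: False, c: False}
  {c: True, v: False}
  {v: True, c: False}


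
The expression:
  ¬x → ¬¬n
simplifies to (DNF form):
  n ∨ x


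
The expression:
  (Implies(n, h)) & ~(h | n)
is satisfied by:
  {n: False, h: False}


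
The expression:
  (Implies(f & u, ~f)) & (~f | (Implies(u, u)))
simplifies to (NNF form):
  ~f | ~u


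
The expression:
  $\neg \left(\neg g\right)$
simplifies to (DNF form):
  $g$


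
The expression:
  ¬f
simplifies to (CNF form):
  ¬f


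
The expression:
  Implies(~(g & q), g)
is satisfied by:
  {g: True}


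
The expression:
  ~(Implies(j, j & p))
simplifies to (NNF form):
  j & ~p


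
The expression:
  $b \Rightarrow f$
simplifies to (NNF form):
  $f \vee \neg b$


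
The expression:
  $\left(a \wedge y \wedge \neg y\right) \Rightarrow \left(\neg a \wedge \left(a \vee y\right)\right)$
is always true.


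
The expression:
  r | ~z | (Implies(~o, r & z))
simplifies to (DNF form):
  o | r | ~z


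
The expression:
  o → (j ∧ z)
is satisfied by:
  {z: True, j: True, o: False}
  {z: True, j: False, o: False}
  {j: True, z: False, o: False}
  {z: False, j: False, o: False}
  {z: True, o: True, j: True}


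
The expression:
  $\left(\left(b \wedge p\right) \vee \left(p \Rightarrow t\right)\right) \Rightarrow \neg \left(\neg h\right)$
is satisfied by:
  {h: True, p: True, b: False, t: False}
  {h: True, b: False, p: False, t: False}
  {t: True, h: True, p: True, b: False}
  {t: True, h: True, b: False, p: False}
  {h: True, p: True, b: True, t: False}
  {h: True, b: True, p: False, t: False}
  {h: True, t: True, b: True, p: True}
  {h: True, t: True, b: True, p: False}
  {p: True, t: False, b: False, h: False}


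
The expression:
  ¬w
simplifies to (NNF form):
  ¬w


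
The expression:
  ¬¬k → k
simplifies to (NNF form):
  True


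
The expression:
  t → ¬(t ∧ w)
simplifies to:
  ¬t ∨ ¬w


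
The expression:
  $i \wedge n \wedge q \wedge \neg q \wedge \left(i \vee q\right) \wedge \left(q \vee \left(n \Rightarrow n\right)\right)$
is never true.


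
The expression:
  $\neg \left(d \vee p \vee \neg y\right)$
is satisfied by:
  {y: True, d: False, p: False}


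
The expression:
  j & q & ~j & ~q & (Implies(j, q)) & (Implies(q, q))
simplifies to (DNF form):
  False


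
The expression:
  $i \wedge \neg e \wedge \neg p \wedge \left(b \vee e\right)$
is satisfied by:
  {b: True, i: True, e: False, p: False}


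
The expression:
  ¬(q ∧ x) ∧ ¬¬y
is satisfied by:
  {y: True, q: False, x: False}
  {x: True, y: True, q: False}
  {q: True, y: True, x: False}


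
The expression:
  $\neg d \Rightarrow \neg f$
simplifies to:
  $d \vee \neg f$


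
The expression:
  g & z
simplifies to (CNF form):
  g & z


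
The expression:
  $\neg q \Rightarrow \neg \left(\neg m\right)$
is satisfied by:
  {q: True, m: True}
  {q: True, m: False}
  {m: True, q: False}


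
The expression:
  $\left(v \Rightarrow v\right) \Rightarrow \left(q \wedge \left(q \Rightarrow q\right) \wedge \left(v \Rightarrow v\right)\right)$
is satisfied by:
  {q: True}


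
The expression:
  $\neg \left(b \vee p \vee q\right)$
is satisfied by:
  {q: False, p: False, b: False}


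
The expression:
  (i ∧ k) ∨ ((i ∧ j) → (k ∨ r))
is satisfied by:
  {r: True, k: True, i: False, j: False}
  {r: True, k: False, i: False, j: False}
  {k: True, r: False, i: False, j: False}
  {r: False, k: False, i: False, j: False}
  {r: True, j: True, k: True, i: False}
  {r: True, j: True, k: False, i: False}
  {j: True, k: True, r: False, i: False}
  {j: True, r: False, k: False, i: False}
  {r: True, i: True, k: True, j: False}
  {r: True, i: True, k: False, j: False}
  {i: True, k: True, r: False, j: False}
  {i: True, r: False, k: False, j: False}
  {j: True, i: True, r: True, k: True}
  {j: True, i: True, r: True, k: False}
  {j: True, i: True, k: True, r: False}


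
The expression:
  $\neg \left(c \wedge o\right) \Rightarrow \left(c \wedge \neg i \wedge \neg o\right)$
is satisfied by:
  {c: True, o: True, i: False}
  {c: True, o: False, i: False}
  {c: True, i: True, o: True}


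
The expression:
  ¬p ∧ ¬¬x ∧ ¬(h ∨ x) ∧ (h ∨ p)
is never true.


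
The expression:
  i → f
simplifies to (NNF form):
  f ∨ ¬i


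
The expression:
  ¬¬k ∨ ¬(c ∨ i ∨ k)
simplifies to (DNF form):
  k ∨ (¬c ∧ ¬i)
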